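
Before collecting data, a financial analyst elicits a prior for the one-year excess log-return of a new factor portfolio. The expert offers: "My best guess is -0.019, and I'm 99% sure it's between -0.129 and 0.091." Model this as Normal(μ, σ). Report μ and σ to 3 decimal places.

μ = -0.019, σ = 0.043

A symmetric 99% interval runs μ ± z·σ with z = 2.576.
Half-width = 0.11, so σ = 0.11/2.576 = 0.043.
μ is the stated best guess, -0.019.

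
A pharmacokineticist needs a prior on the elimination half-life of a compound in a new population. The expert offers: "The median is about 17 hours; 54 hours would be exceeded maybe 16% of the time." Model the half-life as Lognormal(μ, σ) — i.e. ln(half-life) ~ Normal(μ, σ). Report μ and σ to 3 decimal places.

μ ≈ 2.833, σ ≈ 1.162

If T ~ Lognormal(μ,σ) then ln T ~ Normal(μ,σ), so the p-quantile of ln T is μ + z_p·σ.
ln(17) = 2.833 and ln(54) = 3.989; z_{0.5} = 0, z_{0.84} = 0.9945.
σ = (3.989 − 2.833)/(0.9945 − (0)) = 1.162.
μ = 2.833 − (0)·1.162 = 2.833.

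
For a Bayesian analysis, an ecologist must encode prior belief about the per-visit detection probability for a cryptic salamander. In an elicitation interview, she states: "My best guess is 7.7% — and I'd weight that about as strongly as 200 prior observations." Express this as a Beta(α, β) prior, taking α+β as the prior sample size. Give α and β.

α = 15.4, β = 184.6

Under the effective-sample-size interpretation, Beta(α, β) has prior mean α/(α+β) and prior sample size α+β.
So α+β = 200 and α/(α+β) = 0.077, giving α = 0.077·200 = 15.4 and β = 200 − 15.4 = 184.6.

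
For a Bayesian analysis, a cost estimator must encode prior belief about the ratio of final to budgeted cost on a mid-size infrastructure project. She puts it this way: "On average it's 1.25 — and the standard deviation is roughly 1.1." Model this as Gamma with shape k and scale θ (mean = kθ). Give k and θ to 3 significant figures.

For Gamma(k, scale θ): mean = kθ, variance = kθ², so CV = 1/√k.
CV = SD/mean = 1.1/1.25 = 0.88, hence k = 1/CV² = 1.29.
Then θ = mean/k = 1.25/1.29 = 0.968.

k ≈ 1.29, θ ≈ 0.968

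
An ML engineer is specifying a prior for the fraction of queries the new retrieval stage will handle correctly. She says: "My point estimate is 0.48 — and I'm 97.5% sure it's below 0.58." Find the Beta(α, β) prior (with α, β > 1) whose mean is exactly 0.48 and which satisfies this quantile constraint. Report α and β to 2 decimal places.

With mean 0.48 fixed, write α = 0.48s, β = 0.52s where s = α+β.
Need P(θ < 0.58) = 0.975 under Beta(0.48s, 0.52s). Normal approximation: (q−m)/√(m(1−m)/s) ≈ z_{0.975} = 1.96, so s ≈ 0.48·0.52·(1.96)²/(0.58−0.48)² = 95.9.
At s = 95.9: P(θ<0.58) ≈ 0.975. Adjusting to match 0.975 gives s ≈ 95.21.
So α = 0.48·95.21 ≈ 45.70, β = 0.52·95.21 ≈ 49.51.

α ≈ 45.70, β ≈ 49.51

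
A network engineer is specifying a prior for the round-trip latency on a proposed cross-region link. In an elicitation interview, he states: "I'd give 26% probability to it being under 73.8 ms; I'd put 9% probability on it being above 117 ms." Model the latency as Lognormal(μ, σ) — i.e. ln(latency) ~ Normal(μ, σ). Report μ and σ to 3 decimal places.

If T ~ Lognormal(μ,σ) then ln T ~ Normal(μ,σ), so the p-quantile of ln T is μ + z_p·σ.
ln(73.8) = 4.301 and ln(117) = 4.762; z_{0.26} = -0.6433, z_{0.91} = 1.341.
σ = (4.762 − 4.301)/(1.341 − (-0.6433)) = 0.232.
μ = 4.301 − (-0.6433)·0.232 = 4.451.

μ ≈ 4.451, σ ≈ 0.232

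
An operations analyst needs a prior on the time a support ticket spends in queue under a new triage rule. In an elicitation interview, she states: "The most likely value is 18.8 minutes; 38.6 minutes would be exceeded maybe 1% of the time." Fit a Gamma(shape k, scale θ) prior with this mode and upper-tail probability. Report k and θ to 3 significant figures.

Gamma(k,θ) with k>1 has mode (k−1)θ, so θ = 18.8/(k−1).
Need P(X < 38.6) = 0.99 with θ tied to k this way. Start at k = 2, θ = 18.8: P(X<38.6) ≈ 0.608.
Too low — raise k to concentrate. Iterating converges to k ≈ 10.4.
Then θ = 18.8/(10.4−1) ≈ 1.99.

k ≈ 10.4, θ ≈ 1.99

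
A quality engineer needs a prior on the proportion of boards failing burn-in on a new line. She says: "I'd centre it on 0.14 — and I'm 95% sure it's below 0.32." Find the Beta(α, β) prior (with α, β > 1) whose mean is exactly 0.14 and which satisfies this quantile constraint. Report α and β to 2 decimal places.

With mean 0.14 fixed, write α = 0.14s, β = 0.86s where s = α+β.
Need P(θ < 0.32) = 0.95 under Beta(0.14s, 0.86s). Normal approximation: (q−m)/√(m(1−m)/s) ≈ z_{0.95} = 1.64, so s ≈ 0.14·0.86·(1.64)²/(0.32−0.14)² = 10.1.
At s = 10.1: P(θ<0.32) ≈ 0.932. Adjusting to match 0.95 gives s ≈ 12.90.
So α = 0.14·12.90 ≈ 1.81, β = 0.86·12.90 ≈ 11.09.

α ≈ 1.81, β ≈ 11.09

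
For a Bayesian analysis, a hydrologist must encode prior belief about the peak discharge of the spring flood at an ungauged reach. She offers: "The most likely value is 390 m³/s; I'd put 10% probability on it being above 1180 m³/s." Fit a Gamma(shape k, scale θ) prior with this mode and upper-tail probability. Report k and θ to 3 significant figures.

k ≈ 2.55, θ ≈ 252

Gamma(k,θ) with k>1 has mode (k−1)θ, so θ = 390/(k−1).
Need P(X < 1180) = 0.9 with θ tied to k this way. Start at k = 2, θ = 390: P(X<1180) ≈ 0.805.
Too low — raise k to concentrate. Iterating converges to k ≈ 2.55.
Then θ = 390/(2.55−1) ≈ 252.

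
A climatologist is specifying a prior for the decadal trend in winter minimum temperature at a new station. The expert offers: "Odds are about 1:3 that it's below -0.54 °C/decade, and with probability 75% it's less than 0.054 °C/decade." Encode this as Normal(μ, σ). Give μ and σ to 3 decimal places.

μ = -0.243, σ = 0.440

For Normal(μ,σ), the p-quantile is μ + z_p·σ. Here z_{0.25} = -0.6745, z_{0.75} = 0.6745.
So -0.54 = μ − 0.6745σ and 0.054 = μ + 0.6745σ.
Subtracting: σ = (0.054 − -0.54)/(0.6745 − (-0.6745)) = 0.440.
Then μ = -0.54 − (-0.6745)·0.440 = -0.243.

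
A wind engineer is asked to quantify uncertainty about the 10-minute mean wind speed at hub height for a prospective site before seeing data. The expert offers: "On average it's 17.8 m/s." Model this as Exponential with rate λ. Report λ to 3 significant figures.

Exponential mean = 1/λ, so λ = 1/17.8 = 0.0562.

λ ≈ 0.0562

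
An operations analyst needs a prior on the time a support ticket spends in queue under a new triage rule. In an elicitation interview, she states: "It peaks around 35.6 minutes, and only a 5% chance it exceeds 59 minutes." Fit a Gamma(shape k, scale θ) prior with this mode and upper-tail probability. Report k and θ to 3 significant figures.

Gamma(k,θ) with k>1 has mode (k−1)θ, so θ = 35.6/(k−1).
Need P(X < 59) = 0.95 with θ tied to k this way. Start at k = 2, θ = 35.6: P(X<59) ≈ 0.493.
Too low — raise k to concentrate. Iterating converges to k ≈ 11.9.
Then θ = 35.6/(11.9−1) ≈ 3.25.

k ≈ 11.9, θ ≈ 3.25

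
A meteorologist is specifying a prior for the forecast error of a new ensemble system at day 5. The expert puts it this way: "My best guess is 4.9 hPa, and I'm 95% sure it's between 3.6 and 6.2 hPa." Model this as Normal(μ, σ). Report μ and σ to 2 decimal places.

μ = 4.90, σ = 0.66

A symmetric 95% interval runs μ ± z·σ with z = 1.96.
Half-width = 1.3, so σ = 1.3/1.96 = 0.66.
μ is the stated best guess, 4.90.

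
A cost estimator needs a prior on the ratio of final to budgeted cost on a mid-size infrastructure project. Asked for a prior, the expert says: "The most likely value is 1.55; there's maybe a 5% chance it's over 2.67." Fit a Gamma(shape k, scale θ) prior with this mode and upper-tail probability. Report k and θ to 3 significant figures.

Gamma(k,θ) with k>1 has mode (k−1)θ, so θ = 1.55/(k−1).
Need P(X < 2.67) = 0.95 with θ tied to k this way. Start at k = 2, θ = 1.55: P(X<2.67) ≈ 0.514.
Too low — raise k to concentrate. Iterating converges to k ≈ 10.4.
Then θ = 1.55/(10.4−1) ≈ 0.164.

k ≈ 10.4, θ ≈ 0.164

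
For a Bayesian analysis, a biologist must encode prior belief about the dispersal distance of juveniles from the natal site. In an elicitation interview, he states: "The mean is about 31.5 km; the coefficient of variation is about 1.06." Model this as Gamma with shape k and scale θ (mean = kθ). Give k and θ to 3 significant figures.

k ≈ 0.89, θ ≈ 35.4

For Gamma(k, scale θ): mean = kθ, variance = kθ², so CV = 1/√k.
CV = 1.06, hence k = 1/CV² = 0.89.
Then θ = mean/k = 31.5/0.89 = 35.4.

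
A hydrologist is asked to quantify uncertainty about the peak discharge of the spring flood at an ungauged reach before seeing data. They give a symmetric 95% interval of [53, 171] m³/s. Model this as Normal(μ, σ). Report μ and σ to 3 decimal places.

μ = 112.000, σ = 30.103

A symmetric 95% interval runs μ ± z·σ with z = 1.96.
Half-width = 59, so σ = 59/1.96 = 30.103.
μ is the interval midpoint, 112.000.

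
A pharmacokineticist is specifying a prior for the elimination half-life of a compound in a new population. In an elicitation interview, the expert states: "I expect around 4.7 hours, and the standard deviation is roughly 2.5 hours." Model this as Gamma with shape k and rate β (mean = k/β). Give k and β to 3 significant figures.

k ≈ 3.53, β ≈ 0.752

For Gamma(k, rate β): mean = k/β, variance = k/β², so CV = 1/√k.
CV = SD/mean = 2.5/4.7 = 0.5319, hence k = 1/CV² = 3.53.
Then β = k/mean = 3.53/4.7 = 0.752.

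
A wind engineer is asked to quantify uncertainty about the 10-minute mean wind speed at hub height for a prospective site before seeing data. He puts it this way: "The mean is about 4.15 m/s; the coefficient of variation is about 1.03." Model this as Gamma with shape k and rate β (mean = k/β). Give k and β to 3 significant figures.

For Gamma(k, rate β): mean = k/β, variance = k/β², so CV = 1/√k.
CV = 1.03, hence k = 1/CV² = 0.943.
Then β = k/mean = 0.943/4.15 = 0.227.

k ≈ 0.943, β ≈ 0.227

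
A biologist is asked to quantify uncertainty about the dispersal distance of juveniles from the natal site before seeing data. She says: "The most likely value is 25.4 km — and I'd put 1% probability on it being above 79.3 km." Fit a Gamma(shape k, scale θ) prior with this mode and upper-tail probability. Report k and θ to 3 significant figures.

k ≈ 4.44, θ ≈ 7.38

Gamma(k,θ) with k>1 has mode (k−1)θ, so θ = 25.4/(k−1).
Need P(X < 79.3) = 0.99 with θ tied to k this way. Start at k = 2, θ = 25.4: P(X<79.3) ≈ 0.818.
Too low — raise k to concentrate. Iterating converges to k ≈ 4.44.
Then θ = 25.4/(4.44−1) ≈ 7.38.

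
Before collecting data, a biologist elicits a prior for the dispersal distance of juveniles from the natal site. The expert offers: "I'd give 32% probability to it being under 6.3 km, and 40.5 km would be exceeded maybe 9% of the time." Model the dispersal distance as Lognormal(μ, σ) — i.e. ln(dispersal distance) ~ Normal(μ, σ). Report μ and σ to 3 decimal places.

If T ~ Lognormal(μ,σ) then ln T ~ Normal(μ,σ), so the p-quantile of ln T is μ + z_p·σ.
ln(6.3) = 1.841 and ln(40.5) = 3.701; z_{0.32} = -0.4677, z_{0.91} = 1.341.
σ = (3.701 − 1.841)/(1.341 − (-0.4677)) = 1.029.
μ = 1.841 − (-0.4677)·1.029 = 2.322.

μ ≈ 2.322, σ ≈ 1.029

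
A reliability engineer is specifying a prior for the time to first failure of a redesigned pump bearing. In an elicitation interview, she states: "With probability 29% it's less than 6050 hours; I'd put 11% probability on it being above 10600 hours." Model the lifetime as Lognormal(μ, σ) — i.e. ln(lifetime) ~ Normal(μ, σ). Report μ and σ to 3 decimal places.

If T ~ Lognormal(μ,σ) then ln T ~ Normal(μ,σ), so the p-quantile of ln T is μ + z_p·σ.
ln(6050) = 8.708 and ln(10600) = 9.269; z_{0.29} = -0.5534, z_{0.89} = 1.227.
σ = (9.269 − 8.708)/(1.227 − (-0.5534)) = 0.315.
μ = 8.708 − (-0.5534)·0.315 = 8.882.

μ ≈ 8.882, σ ≈ 0.315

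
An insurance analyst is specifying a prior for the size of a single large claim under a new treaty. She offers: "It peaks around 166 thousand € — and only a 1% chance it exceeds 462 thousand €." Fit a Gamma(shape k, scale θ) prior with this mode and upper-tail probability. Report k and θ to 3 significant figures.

k ≈ 5.37, θ ≈ 38

Gamma(k,θ) with k>1 has mode (k−1)θ, so θ = 166/(k−1).
Need P(X < 462) = 0.99 with θ tied to k this way. Start at k = 2, θ = 166: P(X<462) ≈ 0.766.
Too low — raise k to concentrate. Iterating converges to k ≈ 5.37.
Then θ = 166/(5.37−1) ≈ 38.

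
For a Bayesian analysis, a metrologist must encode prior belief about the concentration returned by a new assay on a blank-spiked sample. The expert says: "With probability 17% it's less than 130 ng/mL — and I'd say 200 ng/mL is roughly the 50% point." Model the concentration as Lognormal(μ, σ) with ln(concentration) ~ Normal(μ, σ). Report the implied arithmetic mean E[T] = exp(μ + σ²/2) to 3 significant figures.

If T ~ Lognormal(μ,σ) then ln T ~ Normal(μ,σ), so the p-quantile of ln T is μ + z_p·σ.
ln(130) = 4.868 and ln(200) = 5.298; z_{0.17} = -0.9542, z_{0.5} = 0.
σ = (5.298 − 4.868)/(0 − (-0.9542)) = 0.451.
μ = 4.868 − (-0.9542)·0.451 = 5.298.
E[T] = exp(μ + σ²/2) = exp(5.298 + 0.1019) = 221 ng/mL.

E[T] ≈ 221 ng/mL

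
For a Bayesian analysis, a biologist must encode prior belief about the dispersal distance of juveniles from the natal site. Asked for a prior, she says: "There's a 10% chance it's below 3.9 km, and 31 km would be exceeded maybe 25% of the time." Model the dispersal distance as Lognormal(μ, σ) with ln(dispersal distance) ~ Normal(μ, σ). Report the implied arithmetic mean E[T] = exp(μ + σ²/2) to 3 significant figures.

E[T] ≈ 26.6 km

If T ~ Lognormal(μ,σ) then ln T ~ Normal(μ,σ), so the p-quantile of ln T is μ + z_p·σ.
ln(3.9) = 1.361 and ln(31) = 3.434; z_{0.1} = -1.282, z_{0.75} = 0.6745.
σ = (3.434 − 1.361)/(0.6745 − (-1.282)) = 1.060.
μ = 1.361 − (-1.282)·1.060 = 2.719.
E[T] = exp(μ + σ²/2) = exp(2.719 + 0.5616) = 26.6 km.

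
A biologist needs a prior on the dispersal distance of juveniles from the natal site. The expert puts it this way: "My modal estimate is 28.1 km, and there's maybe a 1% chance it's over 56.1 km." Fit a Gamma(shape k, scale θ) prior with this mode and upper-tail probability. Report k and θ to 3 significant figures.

k ≈ 11.3, θ ≈ 2.73

Gamma(k,θ) with k>1 has mode (k−1)θ, so θ = 28.1/(k−1).
Need P(X < 56.1) = 0.99 with θ tied to k this way. Start at k = 2, θ = 28.1: P(X<56.1) ≈ 0.593.
Too low — raise k to concentrate. Iterating converges to k ≈ 11.3.
Then θ = 28.1/(11.3−1) ≈ 2.73.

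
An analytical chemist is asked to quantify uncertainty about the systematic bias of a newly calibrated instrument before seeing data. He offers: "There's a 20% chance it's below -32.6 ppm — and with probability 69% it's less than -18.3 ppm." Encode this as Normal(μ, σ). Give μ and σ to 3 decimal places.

For Normal(μ,σ), the p-quantile is μ + z_p·σ. Here z_{0.2} = -0.8416, z_{0.69} = 0.4959.
So -32.6 = μ − 0.8416σ and -18.3 = μ + 0.4959σ.
Subtracting: σ = (-18.3 − -32.6)/(0.4959 − (-0.8416)) = 10.692.
Then μ = -32.6 − (-0.8416)·10.692 = -23.602.

μ = -23.602, σ = 10.692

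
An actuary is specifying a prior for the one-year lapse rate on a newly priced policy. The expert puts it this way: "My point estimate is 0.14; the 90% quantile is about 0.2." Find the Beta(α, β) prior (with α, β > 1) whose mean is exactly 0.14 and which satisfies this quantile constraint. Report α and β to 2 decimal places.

With mean 0.14 fixed, write α = 0.14s, β = 0.86s where s = α+β.
Need P(θ < 0.2) = 0.9 under Beta(0.14s, 0.86s). Normal approximation: (q−m)/√(m(1−m)/s) ≈ z_{0.9} = 1.28, so s ≈ 0.14·0.86·(1.28)²/(0.2−0.14)² = 54.9.
At s = 54.9: P(θ<0.2) ≈ 0.894. Adjusting to match 0.9 gives s ≈ 58.56.
So α = 0.14·58.56 ≈ 8.20, β = 0.86·58.56 ≈ 50.37.

α ≈ 8.20, β ≈ 50.37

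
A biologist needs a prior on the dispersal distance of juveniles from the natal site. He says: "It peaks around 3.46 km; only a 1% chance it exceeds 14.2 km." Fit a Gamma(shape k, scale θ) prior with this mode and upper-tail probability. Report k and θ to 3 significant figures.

Gamma(k,θ) with k>1 has mode (k−1)θ, so θ = 3.46/(k−1).
Need P(X < 14.2) = 0.99 with θ tied to k this way. Start at k = 2, θ = 3.46: P(X<14.2) ≈ 0.916.
Too low — raise k to concentrate. Iterating converges to k ≈ 3.08.
Then θ = 3.46/(3.08−1) ≈ 1.66.

k ≈ 3.08, θ ≈ 1.66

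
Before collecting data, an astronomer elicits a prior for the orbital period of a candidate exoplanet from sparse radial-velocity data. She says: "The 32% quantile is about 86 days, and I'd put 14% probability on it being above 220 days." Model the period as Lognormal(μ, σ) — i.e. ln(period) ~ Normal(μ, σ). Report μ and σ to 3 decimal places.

If T ~ Lognormal(μ,σ) then ln T ~ Normal(μ,σ), so the p-quantile of ln T is μ + z_p·σ.
ln(86) = 4.454 and ln(220) = 5.394; z_{0.32} = -0.4677, z_{0.86} = 1.08.
σ = (5.394 − 4.454)/(1.08 − (-0.4677)) = 0.607.
μ = 4.454 − (-0.4677)·0.607 = 4.738.

μ ≈ 4.738, σ ≈ 0.607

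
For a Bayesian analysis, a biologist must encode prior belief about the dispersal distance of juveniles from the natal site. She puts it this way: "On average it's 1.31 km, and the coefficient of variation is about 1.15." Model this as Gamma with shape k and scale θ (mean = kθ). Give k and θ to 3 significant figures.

For Gamma(k, scale θ): mean = kθ, variance = kθ², so CV = 1/√k.
CV = 1.15, hence k = 1/CV² = 0.756.
Then θ = mean/k = 1.31/0.756 = 1.73.

k ≈ 0.756, θ ≈ 1.73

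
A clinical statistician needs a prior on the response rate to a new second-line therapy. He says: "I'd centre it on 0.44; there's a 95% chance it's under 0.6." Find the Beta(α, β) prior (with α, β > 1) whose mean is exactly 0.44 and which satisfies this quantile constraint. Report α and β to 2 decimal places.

α ≈ 11.45, β ≈ 14.58

With mean 0.44 fixed, write α = 0.44s, β = 0.56s where s = α+β.
Need P(θ < 0.6) = 0.95 under Beta(0.44s, 0.56s). Normal approximation: (q−m)/√(m(1−m)/s) ≈ z_{0.95} = 1.64, so s ≈ 0.44·0.56·(1.64)²/(0.6−0.44)² = 26.0.
At s = 26.0: P(θ<0.6) ≈ 0.950. Adjusting to match 0.95 gives s ≈ 26.03.
So α = 0.44·26.03 ≈ 11.45, β = 0.56·26.03 ≈ 14.58.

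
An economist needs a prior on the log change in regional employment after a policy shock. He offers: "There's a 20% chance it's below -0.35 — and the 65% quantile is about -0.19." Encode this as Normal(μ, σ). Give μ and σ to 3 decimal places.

μ = -0.240, σ = 0.130

The p-quantile of Normal(μ,σ) is μ + z_p·σ, with z_{0.2} = -0.8416 and z_{0.65} = 0.3853.
Eliminate σ: μ = (z₂·x₁ − z₁·x₂)/(z₂ − z₁) = (0.3853·-0.35 − (-0.8416)·-0.19)/1.227 = -0.240.
Then σ = (x₂ − x₁)/(z₂ − z₁) = (-0.19 − -0.35)/1.227 = 0.130.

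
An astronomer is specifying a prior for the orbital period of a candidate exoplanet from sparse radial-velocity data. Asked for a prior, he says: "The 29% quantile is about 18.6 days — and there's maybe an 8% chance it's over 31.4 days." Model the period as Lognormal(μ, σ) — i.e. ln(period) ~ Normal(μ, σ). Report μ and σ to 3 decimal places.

If T ~ Lognormal(μ,σ) then ln T ~ Normal(μ,σ), so the p-quantile of ln T is μ + z_p·σ.
ln(18.6) = 2.923 and ln(31.4) = 3.447; z_{0.29} = -0.5534, z_{0.92} = 1.405.
σ = (3.447 − 2.923)/(1.405 − (-0.5534)) = 0.267.
μ = 2.923 − (-0.5534)·0.267 = 3.071.

μ ≈ 3.071, σ ≈ 0.267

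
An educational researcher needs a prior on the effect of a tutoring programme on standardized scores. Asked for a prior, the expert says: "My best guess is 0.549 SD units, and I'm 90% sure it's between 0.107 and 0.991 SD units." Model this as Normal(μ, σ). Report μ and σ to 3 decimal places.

A symmetric 90% interval runs μ ± z·σ with z = 1.645.
Half-width = 0.442, so σ = 0.442/1.645 = 0.269.
μ is the stated best guess, 0.549.

μ = 0.549, σ = 0.269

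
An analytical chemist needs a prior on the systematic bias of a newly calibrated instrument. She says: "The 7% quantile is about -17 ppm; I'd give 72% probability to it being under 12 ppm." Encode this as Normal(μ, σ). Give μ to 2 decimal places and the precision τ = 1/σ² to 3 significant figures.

The p-quantile of Normal(μ,σ) is μ + z_p·σ, with z_{0.07} = -1.476 and z_{0.72} = 0.5828.
Eliminate σ: μ = (z₂·x₁ − z₁·x₂)/(z₂ − z₁) = (0.5828·-17 − (-1.476)·12)/2.059 = 3.79.
Then σ = (x₂ − x₁)/(z₂ − z₁) = (12 − -17)/2.059 = 14.09.
Precision τ = 1/σ² = 1/14.09² = 0.00504.

μ = 3.79, τ = 0.00504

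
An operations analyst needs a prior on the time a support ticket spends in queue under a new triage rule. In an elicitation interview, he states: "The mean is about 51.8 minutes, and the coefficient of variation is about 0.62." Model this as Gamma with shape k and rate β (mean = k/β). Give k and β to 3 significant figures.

k ≈ 2.6, β ≈ 0.0502

For Gamma(k, rate β): mean = k/β, variance = k/β², so CV = 1/√k.
CV = 0.62, hence k = 1/CV² = 2.6.
Then β = k/mean = 2.6/51.8 = 0.0502.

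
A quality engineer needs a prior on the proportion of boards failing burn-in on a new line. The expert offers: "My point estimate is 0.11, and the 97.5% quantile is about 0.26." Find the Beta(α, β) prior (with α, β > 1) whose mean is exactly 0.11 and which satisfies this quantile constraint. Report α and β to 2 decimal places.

With mean 0.11 fixed, write α = 0.11s, β = 0.89s where s = α+β.
Need P(θ < 0.26) = 0.975 under Beta(0.11s, 0.89s). Normal approximation: (q−m)/√(m(1−m)/s) ≈ z_{0.975} = 1.96, so s ≈ 0.11·0.89·(1.96)²/(0.26−0.11)² = 16.7.
At s = 16.7: P(θ<0.26) ≈ 0.955. Adjusting to match 0.975 gives s ≈ 23.78.
So α = 0.11·23.78 ≈ 2.62, β = 0.89·23.78 ≈ 21.16.

α ≈ 2.62, β ≈ 21.16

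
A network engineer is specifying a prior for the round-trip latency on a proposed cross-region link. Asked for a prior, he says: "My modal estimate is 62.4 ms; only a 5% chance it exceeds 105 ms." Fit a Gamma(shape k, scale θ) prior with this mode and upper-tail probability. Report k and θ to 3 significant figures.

Gamma(k,θ) with k>1 has mode (k−1)θ, so θ = 62.4/(k−1).
Need P(X < 105) = 0.95 with θ tied to k this way. Start at k = 2, θ = 62.4: P(X<105) ≈ 0.501.
Too low — raise k to concentrate. Iterating converges to k ≈ 11.3.
Then θ = 62.4/(11.3−1) ≈ 6.05.

k ≈ 11.3, θ ≈ 6.05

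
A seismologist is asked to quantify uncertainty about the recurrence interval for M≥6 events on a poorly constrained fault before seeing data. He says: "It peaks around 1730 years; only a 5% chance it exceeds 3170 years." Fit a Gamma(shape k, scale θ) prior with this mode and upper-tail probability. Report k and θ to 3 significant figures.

k ≈ 8.59, θ ≈ 228

Gamma(k,θ) with k>1 has mode (k−1)θ, so θ = 1730/(k−1).
Need P(X < 3170) = 0.95 with θ tied to k this way. Start at k = 2, θ = 1730: P(X<3170) ≈ 0.547.
Too low — raise k to concentrate. Iterating converges to k ≈ 8.59.
Then θ = 1730/(8.59−1) ≈ 228.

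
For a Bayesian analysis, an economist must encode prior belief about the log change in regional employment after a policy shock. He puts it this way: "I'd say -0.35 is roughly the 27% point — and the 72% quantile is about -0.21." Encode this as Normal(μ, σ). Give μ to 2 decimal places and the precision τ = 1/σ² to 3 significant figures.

μ = -0.28, τ = 72.9

For Normal(μ,σ), the p-quantile is μ + z_p·σ. Here z_{0.27} = -0.6128, z_{0.72} = 0.5828.
So -0.35 = μ − 0.6128σ and -0.21 = μ + 0.5828σ.
Subtracting: σ = (-0.21 − -0.35)/(0.5828 − (-0.6128)) = 0.12.
Then μ = -0.35 − (-0.6128)·0.12 = -0.28.
Precision τ = 1/σ² = 1/0.1171² = 72.9.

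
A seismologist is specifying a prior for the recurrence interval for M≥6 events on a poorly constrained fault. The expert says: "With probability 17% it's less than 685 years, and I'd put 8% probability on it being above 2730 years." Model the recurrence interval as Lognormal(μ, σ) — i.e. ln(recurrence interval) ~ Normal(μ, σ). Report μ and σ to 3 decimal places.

If T ~ Lognormal(μ,σ) then ln T ~ Normal(μ,σ), so the p-quantile of ln T is μ + z_p·σ.
ln(685) = 6.529 and ln(2730) = 7.912; z_{0.17} = -0.9542, z_{0.92} = 1.405.
σ = (7.912 − 6.529)/(1.405 − (-0.9542)) = 0.586.
μ = 6.529 − (-0.9542)·0.586 = 7.089.

μ ≈ 7.089, σ ≈ 0.586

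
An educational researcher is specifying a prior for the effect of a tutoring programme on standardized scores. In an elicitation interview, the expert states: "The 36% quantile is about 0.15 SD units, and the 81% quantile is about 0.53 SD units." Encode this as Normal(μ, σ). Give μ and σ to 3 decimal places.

The p-quantile of Normal(μ,σ) is μ + z_p·σ, with z_{0.36} = -0.3585 and z_{0.81} = 0.8779.
Eliminate σ: μ = (z₂·x₁ − z₁·x₂)/(z₂ − z₁) = (0.8779·0.15 − (-0.3585)·0.53)/1.236 = 0.260.
Then σ = (x₂ − x₁)/(z₂ − z₁) = (0.53 − 0.15)/1.236 = 0.307.

μ = 0.260, σ = 0.307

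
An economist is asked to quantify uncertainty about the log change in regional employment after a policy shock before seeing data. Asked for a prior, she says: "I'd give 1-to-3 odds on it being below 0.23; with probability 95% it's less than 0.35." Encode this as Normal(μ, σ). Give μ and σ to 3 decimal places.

For Normal(μ,σ), the p-quantile is μ + z_p·σ. Here z_{0.25} = -0.6745, z_{0.95} = 1.645.
So 0.23 = μ − 0.6745σ and 0.35 = μ + 1.645σ.
Subtracting: σ = (0.35 − 0.23)/(1.645 − (-0.6745)) = 0.052.
Then μ = 0.23 − (-0.6745)·0.052 = 0.265.

μ = 0.265, σ = 0.052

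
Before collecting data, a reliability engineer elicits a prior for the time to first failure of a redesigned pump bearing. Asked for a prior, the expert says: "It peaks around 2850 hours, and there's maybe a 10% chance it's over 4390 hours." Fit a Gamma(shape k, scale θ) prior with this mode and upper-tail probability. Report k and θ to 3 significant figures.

Gamma(k,θ) with k>1 has mode (k−1)θ, so θ = 2850/(k−1).
Need P(X < 4390) = 0.9 with θ tied to k this way. Start at k = 2, θ = 2850: P(X<4390) ≈ 0.456.
Too low — raise k to concentrate. Iterating converges to k ≈ 11.
Then θ = 2850/(11−1) ≈ 285.

k ≈ 11, θ ≈ 285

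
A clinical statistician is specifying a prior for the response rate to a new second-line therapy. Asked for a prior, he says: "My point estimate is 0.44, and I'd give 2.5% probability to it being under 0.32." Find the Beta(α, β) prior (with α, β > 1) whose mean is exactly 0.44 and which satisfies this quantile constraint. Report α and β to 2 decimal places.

With mean 0.44 fixed, write α = 0.44s, β = 0.56s where s = α+β.
Need P(θ < 0.32) = 0.025 under Beta(0.44s, 0.56s). Normal approximation: (q−m)/√(m(1−m)/s) ≈ z_{0.025} = -1.96, so s ≈ 0.44·0.56·(-1.96)²/(0.32−0.44)² = 65.7.
At s = 65.7: P(θ<0.32) ≈ 0.022. Adjusting to match 0.025 gives s ≈ 62.32.
So α = 0.44·62.32 ≈ 27.42, β = 0.56·62.32 ≈ 34.90.

α ≈ 27.42, β ≈ 34.90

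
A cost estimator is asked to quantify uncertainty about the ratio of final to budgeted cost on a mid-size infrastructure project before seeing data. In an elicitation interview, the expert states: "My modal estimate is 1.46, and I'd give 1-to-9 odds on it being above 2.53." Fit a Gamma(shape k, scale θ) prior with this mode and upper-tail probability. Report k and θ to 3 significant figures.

k ≈ 7.28, θ ≈ 0.233

Gamma(k,θ) with k>1 has mode (k−1)θ, so θ = 1.46/(k−1).
Need P(X < 2.53) = 0.9 with θ tied to k this way. Start at k = 2, θ = 1.46: P(X<2.53) ≈ 0.517.
Too low — raise k to concentrate. Iterating converges to k ≈ 7.28.
Then θ = 1.46/(7.28−1) ≈ 0.233.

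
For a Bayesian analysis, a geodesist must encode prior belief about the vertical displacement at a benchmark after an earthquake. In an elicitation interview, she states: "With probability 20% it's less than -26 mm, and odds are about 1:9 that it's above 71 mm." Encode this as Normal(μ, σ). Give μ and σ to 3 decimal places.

μ = 12.451, σ = 45.686

For Normal(μ,σ), the p-quantile is μ + z_p·σ. Here z_{0.2} = -0.8416, z_{0.9} = 1.282.
So -26 = μ − 0.8416σ and 71 = μ + 1.282σ.
Subtracting: σ = (71 − -26)/(1.282 − (-0.8416)) = 45.686.
Then μ = -26 − (-0.8416)·45.686 = 12.451.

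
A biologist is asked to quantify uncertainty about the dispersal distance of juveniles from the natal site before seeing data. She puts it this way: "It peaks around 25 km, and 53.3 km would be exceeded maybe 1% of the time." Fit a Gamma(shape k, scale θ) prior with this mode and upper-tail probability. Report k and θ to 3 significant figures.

Gamma(k,θ) with k>1 has mode (k−1)θ, so θ = 25/(k−1).
Need P(X < 53.3) = 0.99 with θ tied to k this way. Start at k = 2, θ = 25: P(X<53.3) ≈ 0.629.
Too low — raise k to concentrate. Iterating converges to k ≈ 9.46.
Then θ = 25/(9.46−1) ≈ 2.95.

k ≈ 9.46, θ ≈ 2.95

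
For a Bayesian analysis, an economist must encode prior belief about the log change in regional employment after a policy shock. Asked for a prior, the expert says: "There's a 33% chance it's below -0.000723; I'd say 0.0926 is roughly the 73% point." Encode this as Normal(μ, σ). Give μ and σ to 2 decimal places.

μ = 0.04, σ = 0.09

The p-quantile of Normal(μ,σ) is μ + z_p·σ, with z_{0.33} = -0.4399 and z_{0.73} = 0.6128.
Eliminate σ: μ = (z₂·x₁ − z₁·x₂)/(z₂ − z₁) = (0.6128·-0.000723 − (-0.4399)·0.0926)/1.053 = 0.04.
Then σ = (x₂ − x₁)/(z₂ − z₁) = (0.0926 − -0.000723)/1.053 = 0.09.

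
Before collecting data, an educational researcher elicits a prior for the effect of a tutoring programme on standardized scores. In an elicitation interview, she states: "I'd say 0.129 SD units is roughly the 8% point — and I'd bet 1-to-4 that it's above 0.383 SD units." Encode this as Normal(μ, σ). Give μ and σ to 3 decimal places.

The p-quantile of Normal(μ,σ) is μ + z_p·σ, with z_{0.08} = -1.405 and z_{0.8} = 0.8416.
Eliminate σ: μ = (z₂·x₁ − z₁·x₂)/(z₂ − z₁) = (0.8416·0.129 − (-1.405)·0.383)/2.247 = 0.288.
Then σ = (x₂ − x₁)/(z₂ − z₁) = (0.383 − 0.129)/2.247 = 0.113.

μ = 0.288, σ = 0.113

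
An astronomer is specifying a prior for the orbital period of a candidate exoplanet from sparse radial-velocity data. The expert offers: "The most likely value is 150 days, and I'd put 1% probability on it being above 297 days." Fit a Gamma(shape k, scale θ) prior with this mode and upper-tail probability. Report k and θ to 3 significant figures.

Gamma(k,θ) with k>1 has mode (k−1)θ, so θ = 150/(k−1).
Need P(X < 297) = 0.99 with θ tied to k this way. Start at k = 2, θ = 150: P(X<297) ≈ 0.589.
Too low — raise k to concentrate. Iterating converges to k ≈ 11.5.
Then θ = 150/(11.5−1) ≈ 14.2.

k ≈ 11.5, θ ≈ 14.2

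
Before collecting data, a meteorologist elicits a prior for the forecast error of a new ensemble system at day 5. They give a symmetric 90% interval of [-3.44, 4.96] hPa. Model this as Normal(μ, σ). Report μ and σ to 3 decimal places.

μ = 0.760, σ = 2.553

A symmetric 90% interval runs μ ± z·σ with z = 1.645.
Half-width = 4.2, so σ = 4.2/1.645 = 2.553.
μ is the interval midpoint, 0.760.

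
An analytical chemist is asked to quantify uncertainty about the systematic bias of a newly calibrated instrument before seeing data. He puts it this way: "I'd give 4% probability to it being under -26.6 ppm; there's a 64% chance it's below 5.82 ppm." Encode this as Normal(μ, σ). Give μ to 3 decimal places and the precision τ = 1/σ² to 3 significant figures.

μ = 0.310, τ = 0.00423

For Normal(μ,σ), the p-quantile is μ + z_p·σ. Here z_{0.04} = -1.751, z_{0.64} = 0.3585.
So -26.6 = μ − 1.751σ and 5.82 = μ + 0.3585σ.
Subtracting: σ = (5.82 − -26.6)/(0.3585 − (-1.751)) = 15.371.
Then μ = -26.6 − (-1.751)·15.371 = 0.310.
Precision τ = 1/σ² = 1/15.37² = 0.00423.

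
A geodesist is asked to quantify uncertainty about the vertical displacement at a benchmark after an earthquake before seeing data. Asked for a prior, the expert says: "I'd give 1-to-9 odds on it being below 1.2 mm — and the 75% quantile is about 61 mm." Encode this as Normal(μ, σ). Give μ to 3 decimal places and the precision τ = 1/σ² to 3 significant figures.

The p-quantile of Normal(μ,σ) is μ + z_p·σ, with z_{0.1} = -1.282 and z_{0.75} = 0.6745.
Eliminate σ: μ = (z₂·x₁ − z₁·x₂)/(z₂ − z₁) = (0.6745·1.2 − (-1.282)·61)/1.956 = 40.380.
Then σ = (x₂ − x₁)/(z₂ − z₁) = (61 − 1.2)/1.956 = 30.572.
Precision τ = 1/σ² = 1/30.57² = 0.00107.

μ = 40.380, τ = 0.00107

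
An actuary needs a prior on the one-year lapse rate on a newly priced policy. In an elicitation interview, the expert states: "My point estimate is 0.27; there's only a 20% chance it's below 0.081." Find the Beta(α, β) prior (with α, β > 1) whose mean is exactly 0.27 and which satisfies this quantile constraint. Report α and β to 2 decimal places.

α ≈ 1.02, β ≈ 2.77

With mean 0.27 fixed, write α = 0.27s, β = 0.73s where s = α+β.
Need P(θ < 0.081) = 0.2 under Beta(0.27s, 0.73s). Normal approximation: (q−m)/√(m(1−m)/s) ≈ z_{0.2} = -0.842, so s ≈ 0.27·0.73·(-0.842)²/(0.081−0.27)² = 3.9.
At s = 3.9: P(θ<0.081) ≈ 0.194. Adjusting to match 0.2 gives s ≈ 3.79.
So α = 0.27·3.79 ≈ 1.02, β = 0.73·3.79 ≈ 2.77.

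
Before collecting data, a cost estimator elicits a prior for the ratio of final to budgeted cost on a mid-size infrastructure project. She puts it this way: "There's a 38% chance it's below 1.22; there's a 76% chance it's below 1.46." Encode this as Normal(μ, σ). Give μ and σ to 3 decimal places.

μ = 1.292, σ = 0.237

The p-quantile of Normal(μ,σ) is μ + z_p·σ, with z_{0.38} = -0.3055 and z_{0.76} = 0.7063.
Eliminate σ: μ = (z₂·x₁ − z₁·x₂)/(z₂ − z₁) = (0.7063·1.22 − (-0.3055)·1.46)/1.012 = 1.292.
Then σ = (x₂ − x₁)/(z₂ − z₁) = (1.46 − 1.22)/1.012 = 0.237.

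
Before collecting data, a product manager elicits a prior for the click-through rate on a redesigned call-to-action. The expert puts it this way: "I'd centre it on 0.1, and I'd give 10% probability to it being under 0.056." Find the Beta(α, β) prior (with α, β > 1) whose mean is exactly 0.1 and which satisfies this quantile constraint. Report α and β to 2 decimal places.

α ≈ 6.53, β ≈ 58.80

With mean 0.1 fixed, write α = 0.1s, β = 0.9s where s = α+β.
Need P(θ < 0.056) = 0.1 under Beta(0.1s, 0.9s). Normal approximation: (q−m)/√(m(1−m)/s) ≈ z_{0.1} = -1.28, so s ≈ 0.1·0.9·(-1.28)²/(0.056−0.1)² = 76.4.
At s = 76.4: P(θ<0.056) ≈ 0.080. Adjusting to match 0.1 gives s ≈ 65.34.
So α = 0.1·65.34 ≈ 6.53, β = 0.9·65.34 ≈ 58.80.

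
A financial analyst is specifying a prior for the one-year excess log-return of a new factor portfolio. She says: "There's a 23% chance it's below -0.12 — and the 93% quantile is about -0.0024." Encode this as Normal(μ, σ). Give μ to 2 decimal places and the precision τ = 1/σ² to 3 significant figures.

μ = -0.08, τ = 355

The p-quantile of Normal(μ,σ) is μ + z_p·σ, with z_{0.23} = -0.7388 and z_{0.93} = 1.476.
Eliminate σ: μ = (z₂·x₁ − z₁·x₂)/(z₂ − z₁) = (1.476·-0.12 − (-0.7388)·-0.0024)/2.215 = -0.08.
Then σ = (x₂ − x₁)/(z₂ − z₁) = (-0.0024 − -0.12)/2.215 = 0.05.
Precision τ = 1/σ² = 1/0.0531² = 355.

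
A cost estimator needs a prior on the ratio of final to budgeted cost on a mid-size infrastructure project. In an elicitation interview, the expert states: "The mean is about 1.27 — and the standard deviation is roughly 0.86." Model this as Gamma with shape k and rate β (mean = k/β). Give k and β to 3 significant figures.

k ≈ 2.18, β ≈ 1.72

For Gamma(k, rate β): mean = k/β, variance = k/β², so CV = 1/√k.
CV = SD/mean = 0.86/1.27 = 0.6772, hence k = 1/CV² = 2.18.
Then β = k/mean = 2.18/1.27 = 1.72.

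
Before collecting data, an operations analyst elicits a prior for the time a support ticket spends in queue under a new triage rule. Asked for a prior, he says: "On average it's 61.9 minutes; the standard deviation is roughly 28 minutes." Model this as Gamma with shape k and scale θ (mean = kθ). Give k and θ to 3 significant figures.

k ≈ 4.89, θ ≈ 12.7

For Gamma(k, scale θ): mean = kθ, variance = kθ², so CV = 1/√k.
CV = SD/mean = 28/61.9 = 0.4523, hence k = 1/CV² = 4.89.
Then θ = mean/k = 61.9/4.89 = 12.7.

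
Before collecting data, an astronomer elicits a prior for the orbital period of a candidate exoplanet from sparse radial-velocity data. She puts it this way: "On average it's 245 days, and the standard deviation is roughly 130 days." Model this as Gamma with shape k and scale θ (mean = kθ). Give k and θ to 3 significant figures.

For Gamma(k, scale θ): mean = kθ, variance = kθ², so CV = 1/√k.
CV = SD/mean = 130/245 = 0.5306, hence k = 1/CV² = 3.55.
Then θ = mean/k = 245/3.55 = 69.

k ≈ 3.55, θ ≈ 69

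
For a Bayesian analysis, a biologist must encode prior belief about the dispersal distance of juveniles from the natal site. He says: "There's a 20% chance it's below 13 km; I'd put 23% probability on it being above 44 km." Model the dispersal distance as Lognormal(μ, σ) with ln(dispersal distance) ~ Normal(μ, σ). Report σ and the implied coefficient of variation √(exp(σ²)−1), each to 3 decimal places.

If T ~ Lognormal(μ,σ) then ln T ~ Normal(μ,σ), so the p-quantile of ln T is μ + z_p·σ.
ln(13) = 2.565 and ln(44) = 3.784; z_{0.2} = -0.8416, z_{0.77} = 0.7388.
σ = (3.784 − 2.565)/(0.7388 − (-0.8416)) = 0.771.
μ = 2.565 − (-0.8416)·0.771 = 3.214.
CV = √(exp(σ²)−1) = √(exp(0.5951)−1) = 0.902.

σ ≈ 0.771, CV ≈ 0.902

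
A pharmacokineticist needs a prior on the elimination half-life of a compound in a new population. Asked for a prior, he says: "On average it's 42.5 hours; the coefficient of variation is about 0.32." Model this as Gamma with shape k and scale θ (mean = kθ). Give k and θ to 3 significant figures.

For Gamma(k, scale θ): mean = kθ, variance = kθ², so CV = 1/√k.
CV = 0.32, hence k = 1/CV² = 9.77.
Then θ = mean/k = 42.5/9.77 = 4.35.

k ≈ 9.77, θ ≈ 4.35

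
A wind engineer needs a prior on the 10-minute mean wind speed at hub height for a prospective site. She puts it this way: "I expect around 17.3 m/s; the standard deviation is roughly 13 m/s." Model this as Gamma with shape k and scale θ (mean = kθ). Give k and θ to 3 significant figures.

For Gamma(k, scale θ): mean = kθ, variance = kθ², so CV = 1/√k.
CV = SD/mean = 13/17.3 = 0.7514, hence k = 1/CV² = 1.77.
Then θ = mean/k = 17.3/1.77 = 9.77.

k ≈ 1.77, θ ≈ 9.77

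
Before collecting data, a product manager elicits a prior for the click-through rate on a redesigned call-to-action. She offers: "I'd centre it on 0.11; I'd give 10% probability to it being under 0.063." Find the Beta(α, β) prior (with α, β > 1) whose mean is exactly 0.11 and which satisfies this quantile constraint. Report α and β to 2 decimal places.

α ≈ 6.91, β ≈ 55.91

With mean 0.11 fixed, write α = 0.11s, β = 0.89s where s = α+β.
Need P(θ < 0.063) = 0.1 under Beta(0.11s, 0.89s). Normal approximation: (q−m)/√(m(1−m)/s) ≈ z_{0.1} = -1.28, so s ≈ 0.11·0.89·(-1.28)²/(0.063−0.11)² = 72.8.
At s = 72.8: P(θ<0.063) ≈ 0.081. Adjusting to match 0.1 gives s ≈ 62.82.
So α = 0.11·62.82 ≈ 6.91, β = 0.89·62.82 ≈ 55.91.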